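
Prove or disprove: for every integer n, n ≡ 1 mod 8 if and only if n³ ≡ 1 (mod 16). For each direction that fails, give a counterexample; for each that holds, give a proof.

(⟸) The residues r modulo 16 with r³ ≡ 1 (mod 16) are exactly {1}, and each is ≡ 1 (mod 8).

(⟹) This fails: take n = 9. Then 9 ≡ 1 (mod 8), but 9³ = 729 ≡ 9 (mod 16), not 1.

Not equivalent: only (⇐) holds.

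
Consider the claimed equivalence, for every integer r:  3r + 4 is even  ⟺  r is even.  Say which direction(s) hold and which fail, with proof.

(⟹) Suppose 3r + 4 is even. Since 3 is odd, 3r and r have the same parity, so 3r + 4 ≡ r + 4 (mod 2). As 4 is even, 3r + 4 is even exactly when r is even. Thus r is even.

(⟸) Conversely, suppose r is even; write r = 2j. Then 3r + 4 = 3·(2j) + 4 = 2·3j + 4, which is even.

Both implications hold.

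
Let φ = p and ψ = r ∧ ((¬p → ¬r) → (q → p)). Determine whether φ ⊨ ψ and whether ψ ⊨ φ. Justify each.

Neither implication holds.

(→) This fails. Under p = T, r = F, q = F, the left side is true but the right side is false.

(←) This fails. Under p = F, r = T, q = F, the left side is false but the right side is true.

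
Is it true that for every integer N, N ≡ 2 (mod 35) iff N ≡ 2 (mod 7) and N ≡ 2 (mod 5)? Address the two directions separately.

Forward direction. Suppose N ≡ 2 (mod 35); write N = 35j + 2. Since 7 ∣ 35, reducing mod 7 gives N ≡ 2 (mod 7); since 5 ∣ 35, reducing mod 5 gives N ≡ 2 (mod 5).

Converse. If N ≡ 2 (mod 7) and N ≡ 2 (mod 5), then by the Chinese remainder theorem N ≡ 2 (mod 35). This is exactly N ≡ 2 (mod 35).

Both directions hold; the statement is true.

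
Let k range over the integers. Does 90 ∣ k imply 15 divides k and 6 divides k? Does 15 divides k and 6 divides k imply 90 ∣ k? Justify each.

(→) If 90 ∣ k, write k = 90q. Since 90 = 6·15, k = 15·(6q), so 15 ∣ k; and since 90 = 15·6, k = 6·(15q), so 6 ∣ k.

(←) This fails: take k = 30. Both 15 ∣ 30 and 6 ∣ 30, yet 30 is not a multiple of 90 (since 30 = 0·90 + 30), so 90 ∤ 30.

Only the forward direction holds.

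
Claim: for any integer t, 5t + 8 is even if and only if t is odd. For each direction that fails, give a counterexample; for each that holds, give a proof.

(⇒) This fails: t = 4 gives 5t + 8 = 28, which is even, but 4 is even, not odd.

(⇐) This also fails: t = 3 is odd, but 5t + 8 = 23 is odd, not even.

Neither implication holds.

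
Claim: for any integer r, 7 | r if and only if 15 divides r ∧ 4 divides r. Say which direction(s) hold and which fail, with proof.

[⇒] This fails: take r = 7. Certainly 7 ∣ 7, but 15 ∤ 7.

[⇐] This fails: take r = 60. Both 15 ∣ 60 and 4 ∣ 60, yet 60 is not a multiple of 7 (since 60 = 8·7 + 4), so 7 ∤ 60.

Neither direction holds.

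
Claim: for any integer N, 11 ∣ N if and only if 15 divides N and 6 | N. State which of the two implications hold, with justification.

(⟹) This fails: take N = 11. Certainly 11 ∣ 11, but 15 ∤ 11.

(⟸) This fails: take N = 30. Both 15 ∣ 30 and 6 ∣ 30, yet 30 is not a multiple of 11 (since 30 = 2·11 + 8), so 11 ∤ 30.

Neither direction holds.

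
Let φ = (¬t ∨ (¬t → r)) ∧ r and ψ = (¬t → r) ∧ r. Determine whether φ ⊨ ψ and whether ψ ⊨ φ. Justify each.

The biconditional holds.

(⇐) Assume the antecedent. If t is true, the antecedent forces (t = T, r = T), and (¬t ∨ (¬t → r)) ∧ r holds there. If t is false, the antecedent forces (t = F, r = T), and (¬t ∨ (¬t → r)) ∧ r holds there. Either way (¬t ∨ (¬t → r)) ∧ r holds.

(⇒) Assume the antecedent. If t is true, the antecedent forces (t = T, r = T), and (¬t → r) ∧ r holds there. If t is false, the antecedent forces (t = F, r = T), and (¬t → r) ∧ r holds there. Either way (¬t → r) ∧ r holds.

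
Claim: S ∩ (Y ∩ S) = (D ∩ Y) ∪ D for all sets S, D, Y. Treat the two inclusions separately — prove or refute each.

Neither inclusion holds.

Forward inclusion. This inclusion fails. Take S = {1}, D = ∅, Y = {1}; then 1 ∈ S ∩ (Y ∩ S) but 1 ∉ (D ∩ Y) ∪ D.

Reverse inclusion. This inclusion fails. Take S = ∅, D = {1}, Y = ∅; then 1 ∈ (D ∩ Y) ∪ D but 1 ∉ S ∩ (Y ∩ S).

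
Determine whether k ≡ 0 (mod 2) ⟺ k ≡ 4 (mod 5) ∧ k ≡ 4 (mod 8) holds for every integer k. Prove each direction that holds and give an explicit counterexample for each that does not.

Forward direction. This fails: k = 0 gives 0 ≡ 0 (mod 2) but 0 ≡ 0 (mod 5), so the conjunction on the right does not hold.

Converse. If k ≡ 4 (mod 5) and k ≡ 4 (mod 8), then by the Chinese remainder theorem k ≡ 4 (mod 40). Since 4 ≡ 0 (mod 2) and 2 ∣ 40, we get k ≡ 0 (mod 2).

Only the reverse direction holds.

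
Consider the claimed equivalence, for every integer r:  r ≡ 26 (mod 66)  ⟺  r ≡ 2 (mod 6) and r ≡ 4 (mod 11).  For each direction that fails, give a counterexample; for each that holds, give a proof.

Forward direction. Suppose r ≡ 26 (mod 66); write r = 66j + 26. Since 6 ∣ 66, reducing mod 6 gives r ≡ 26 ≡ 2 (mod 6); since 11 ∣ 66, reducing mod 11 gives r ≡ 26 ≡ 4 (mod 11).

Converse. If r ≡ 2 (mod 6) and r ≡ 4 (mod 11), then by the Chinese remainder theorem r ≡ 26 (mod 66). This is exactly r ≡ 26 (mod 66).

Both implications hold.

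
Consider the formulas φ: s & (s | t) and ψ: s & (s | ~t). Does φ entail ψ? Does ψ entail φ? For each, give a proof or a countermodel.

(→) Assume the antecedent. If s is true, s & (s | ~t) reduces to true regardless of the other variables. If s is false, the antecedent cannot hold. Either way s & (s | ~t) holds.

(←) Assume the antecedent. If s is true, s & (s | t) reduces to true regardless of the other variables. If s is false, the antecedent cannot hold. Either way s & (s | t) holds.

The biconditional holds.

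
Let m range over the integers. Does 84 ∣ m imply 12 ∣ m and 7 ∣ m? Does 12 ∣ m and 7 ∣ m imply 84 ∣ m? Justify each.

Both implications hold.

(⇒) If 84 ∣ m, write m = 84q. Since 84 = 7·12, m = 12·(7q), so 12 ∣ m; and since 84 = 12·7, m = 7·(12q), so 7 ∣ m.

(⇐) Suppose 12 ∣ m and 7 ∣ m. Any common multiple of 12 and 7 is a multiple of their lcm; here gcd(12, 7) = 1, so lcm(12, 7) = 12·7 = 84, so 84 ∣ m.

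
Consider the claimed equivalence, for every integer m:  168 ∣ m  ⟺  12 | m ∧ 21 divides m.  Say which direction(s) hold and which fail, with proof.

(⇒) holds; (⇐) fails.

(⇒) If 168 ∣ m, write m = 168q. Since 168 = 14·12, m = 12·(14q), so 12 ∣ m; and since 168 = 8·21, m = 21·(8q), so 21 ∣ m.

(⇐) This fails: take m = 84. Both 12 ∣ 84 and 21 ∣ 84, yet 84 is not a multiple of 168 (since 84 = 0·168 + 84), so 168 ∤ 84.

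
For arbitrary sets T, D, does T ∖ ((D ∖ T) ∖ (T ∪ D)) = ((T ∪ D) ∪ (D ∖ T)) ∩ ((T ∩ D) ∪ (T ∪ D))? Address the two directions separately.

(⊇) This inclusion fails. Take T = ∅, D = {1}; then 1 ∈ ((T ∪ D) ∪ (D ∖ T)) ∩ ((T ∩ D) ∪ (T ∪ D)) but 1 ∉ T ∖ ((D ∖ T) ∖ (T ∪ D)).

(⊆) Let x ∈ T ∖ ((D ∖ T) ∖ (T ∪ D)). Then either x ∈ T and x ∉ D; or x ∈ T ∩ D. In each case x ∈ ((T ∪ D) ∪ (D ∖ T)) ∩ ((T ∩ D) ∪ (T ∪ D)), so T ∖ ((D ∖ T) ∖ (T ∪ D)) ⊆ ((T ∪ D) ∪ (D ∖ T)) ∩ ((T ∩ D) ∪ (T ∪ D)).

(⊆) holds; (⊇) fails.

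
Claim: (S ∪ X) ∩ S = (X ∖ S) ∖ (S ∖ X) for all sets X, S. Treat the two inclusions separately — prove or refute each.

(⊆) fails and (⊇) fails.

(⊆) This inclusion fails. Take X = ∅, S = {1}; then 1 ∈ (S ∪ X) ∩ S but 1 ∉ (X ∖ S) ∖ (S ∖ X).

(⊇) This inclusion fails. Take X = {1}, S = ∅; then 1 ∈ (X ∖ S) ∖ (S ∖ X) but 1 ∉ (S ∪ X) ∩ S.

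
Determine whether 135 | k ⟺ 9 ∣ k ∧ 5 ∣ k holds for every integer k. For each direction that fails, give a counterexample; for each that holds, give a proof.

(⇒) If 135 ∣ k, write k = 135q. Since 135 = 15·9, k = 9·(15q), so 9 ∣ k; and since 135 = 27·5, k = 5·(27q), so 5 ∣ k.

(⇐) This fails: take k = 45. Both 9 ∣ 45 and 5 ∣ 45, yet 45 is not a multiple of 135 (since 45 = 0·135 + 45), so 135 ∤ 45.

Only the forward implication holds.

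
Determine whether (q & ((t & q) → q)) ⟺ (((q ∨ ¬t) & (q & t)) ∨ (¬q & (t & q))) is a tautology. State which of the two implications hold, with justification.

Only the converse holds.

Forward direction. This fails. Under t = F, q = T, the left side is true but the right side is false.

Converse. Assume the antecedent. If t is true, the antecedent forces (t = T, q = T), and q & ((t & q) → q) holds there. If t is false, the antecedent cannot hold. Either way q & ((t & q) → q) holds.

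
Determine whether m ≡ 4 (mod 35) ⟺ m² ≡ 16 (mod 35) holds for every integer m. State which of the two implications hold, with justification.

The forward direction holds; the converse fails.

(←) This fails: take m = 11. Then 11² = 121 ≡ 16 (mod 35), yet 11 ≡ 11 (mod 35), not 4.

(→) Suppose m ≡ 4 (mod 35). Write m = 35j + 4. Then (35j + 4)² = 1225j² + 280j + 16 = 35(35j² + 8j) + 16, so m² ≡ 16 (mod 35).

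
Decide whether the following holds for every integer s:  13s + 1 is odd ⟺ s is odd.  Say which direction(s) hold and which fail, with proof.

[⇒] This fails: s = 2 gives 13s + 1 = 27, which is odd, but 2 is even, not odd.

[⇐] This also fails: s = 3 is odd, but 13s + 1 = 40 is even, not odd.

Neither implication holds.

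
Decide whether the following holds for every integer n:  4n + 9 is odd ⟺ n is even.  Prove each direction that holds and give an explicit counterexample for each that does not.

(⇒) This fails: take n = 5. Then 4n + 9 = 29, which is odd, yet n = 5 is odd, not even.

(⇐) Suppose n is even. Since 4 is even, 4n is even for every n, so 4n + 9 has the same parity as 9, which is odd. Hence 4n + 9 is odd.

(⇒) fails; (⇐) holds.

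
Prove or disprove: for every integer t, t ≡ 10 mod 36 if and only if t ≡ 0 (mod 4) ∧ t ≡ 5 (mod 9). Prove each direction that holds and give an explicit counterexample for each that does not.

Neither implication holds.

(⇒) This fails: t = 10 gives 10 ≡ 10 (mod 36) but 10 ≡ 2 (mod 4), so the conjunction on the right does not hold.

(⇐) This fails: t = 32 satisfies both congruences on the right (32 ≡ 0 mod 4 and 32 ≡ 5 mod 9) yet 32 ≡ 32 (mod 36), not 10.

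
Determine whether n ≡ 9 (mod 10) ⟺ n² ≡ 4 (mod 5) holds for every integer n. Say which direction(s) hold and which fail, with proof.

Forward direction. This fails: take n = 9. Then 9 ≡ 9 (mod 10), but 9² = 81 ≡ 1 (mod 5), not 4.

Converse. This fails: take n = 2. Then 2² = 4 ≡ 4 (mod 5), yet 2 ≡ 2 (mod 10), not 9.

(⇒) fails and (⇐) fails.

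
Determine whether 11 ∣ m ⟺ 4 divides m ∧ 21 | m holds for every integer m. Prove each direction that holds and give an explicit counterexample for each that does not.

Forward direction. This fails: take m = 11. Certainly 11 ∣ 11, but 4 ∤ 11.

Converse. This fails: take m = 84. Both 4 ∣ 84 and 21 ∣ 84, yet 84 is not a multiple of 11 (since 84 = 7·11 + 7), so 11 ∤ 84.

Both directions fail.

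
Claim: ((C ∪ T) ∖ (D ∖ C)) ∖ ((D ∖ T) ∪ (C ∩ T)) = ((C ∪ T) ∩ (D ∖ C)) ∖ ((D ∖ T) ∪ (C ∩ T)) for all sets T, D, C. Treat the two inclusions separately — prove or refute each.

(⊆) This inclusion fails. Take T = {1}, D = ∅, C = ∅; then 1 ∈ ((C ∪ T) ∖ (D ∖ C)) ∖ ((D ∖ T) ∪ (C ∩ T)) but 1 ∉ ((C ∪ T) ∩ (D ∖ C)) ∖ ((D ∖ T) ∪ (C ∩ T)).

(⊇) This inclusion fails. Take T = {1}, D = {1}, C = ∅; then 1 ∈ ((C ∪ T) ∩ (D ∖ C)) ∖ ((D ∖ T) ∪ (C ∩ T)) but 1 ∉ ((C ∪ T) ∖ (D ∖ C)) ∖ ((D ∖ T) ∪ (C ∩ T)).

(⊆) fails and (⊇) fails.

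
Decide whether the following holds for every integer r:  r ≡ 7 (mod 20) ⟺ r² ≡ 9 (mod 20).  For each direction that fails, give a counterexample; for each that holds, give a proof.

Only the forward implication holds.

(→) Suppose r ≡ 7 (mod 20). Write r = 20j + 7. Then (20j + 7)² = 400j² + 280j + 49 = 20(20j² + 14j + 2) + 9, so r² ≡ 9 (mod 20).

(←) This fails: take r = 3. Then 3² = 9 ≡ 9 (mod 20), yet 3 ≡ 3 (mod 20), not 7.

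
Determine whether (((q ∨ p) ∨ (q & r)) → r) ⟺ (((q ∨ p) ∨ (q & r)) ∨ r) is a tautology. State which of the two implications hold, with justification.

[⇒] This fails. Under r = F, q = F, p = F, the left side is true but the right side is false.

[⇐] This fails. Under r = F, q = T, p = F, the left side is false but the right side is true.

Neither direction holds.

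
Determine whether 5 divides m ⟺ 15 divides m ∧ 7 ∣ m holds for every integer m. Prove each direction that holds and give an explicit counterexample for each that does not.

The forward direction fails; the converse holds.

[⇐] Suppose 15 ∣ m and 7 ∣ m. Any common multiple of 15 and 7 is a multiple of their lcm; here gcd(15, 7) = 1, so lcm(15, 7) = 15·7 = 105, so 105 ∣ m. Since 5 ∣ 105, it follows that 5 ∣ m.

[⇒] This fails: take m = 5. Certainly 5 ∣ 5, but 15 ∤ 5.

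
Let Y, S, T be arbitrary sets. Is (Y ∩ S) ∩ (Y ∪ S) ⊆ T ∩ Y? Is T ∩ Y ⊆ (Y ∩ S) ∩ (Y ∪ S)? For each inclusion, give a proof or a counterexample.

Both inclusions fail.

(⊆) This inclusion fails. Take Y = {1}, S = {1}, T = ∅; then 1 ∈ (Y ∩ S) ∩ (Y ∪ S) but 1 ∉ T ∩ Y.

(⊇) This inclusion fails. Take Y = {1}, S = ∅, T = {1}; then 1 ∈ T ∩ Y but 1 ∉ (Y ∩ S) ∩ (Y ∪ S).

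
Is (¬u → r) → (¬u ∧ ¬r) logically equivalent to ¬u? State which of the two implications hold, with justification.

(⟹) Assume the antecedent. If u is true, the antecedent cannot hold. If u is false, ¬u reduces to true regardless of the other variables. Either way ¬u holds.

(⟸) This fails. Under u = F, r = T, the left side is false but the right side is true.

The forward direction holds; the converse fails.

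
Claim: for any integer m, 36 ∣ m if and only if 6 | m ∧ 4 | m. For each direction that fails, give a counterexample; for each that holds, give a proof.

Only the forward direction holds.

[⇐] This fails: take m = 12. Both 6 ∣ 12 and 4 ∣ 12, yet 12 is not a multiple of 36 (since 12 = 0·36 + 12), so 36 ∤ 12.

[⇒] If 36 ∣ m, write m = 36q. Since 36 = 6·6, m = 6·(6q), so 6 ∣ m; and since 36 = 9·4, m = 4·(9q), so 4 ∣ m.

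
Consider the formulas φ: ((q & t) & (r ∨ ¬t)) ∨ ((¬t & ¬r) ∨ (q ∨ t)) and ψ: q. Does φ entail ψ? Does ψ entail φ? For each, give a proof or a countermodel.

Not equivalent: only (⇐) holds.

(⇒) This fails. Under r = F, t = F, q = F, the left side is true but the right side is false.

(⇐) Assume the antecedent. If r is true, the antecedent forces (r = T, t = F, q = T) or (r = T, t = T, q = T), and the consequent holds there. If r is false, the consequent reduces to true regardless of the other variables. Either way the consequent holds.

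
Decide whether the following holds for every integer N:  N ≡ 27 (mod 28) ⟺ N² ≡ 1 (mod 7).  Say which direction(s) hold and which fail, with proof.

Forward direction. Suppose N ≡ 27 (mod 28). Then N² ≡ 27² = 729 (mod 28), and since 7 ∣ 28, also N² ≡ 1 (mod 7).

Converse. This fails: take N = 1. Then 1² = 1 ≡ 1 (mod 7), yet 1 ≡ 1 (mod 28), not 27.

The forward direction holds; the converse fails.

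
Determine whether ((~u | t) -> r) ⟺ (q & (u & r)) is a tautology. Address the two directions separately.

Only the converse holds.

(→) This fails. Under r = T, q = F, u = F, t = F, the left side is true but the right side is false.

(←) Assume the antecedent. If r is true, (~u | t) -> r reduces to true regardless of the other variables. If r is false, the antecedent cannot hold. Either way (~u | t) -> r holds.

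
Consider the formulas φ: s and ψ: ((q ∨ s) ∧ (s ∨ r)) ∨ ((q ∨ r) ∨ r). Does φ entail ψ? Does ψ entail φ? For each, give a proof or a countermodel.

Only the forward direction holds.

Forward direction. Assume the antecedent. If r is true, the consequent reduces to true regardless of the other variables. If r is false, the antecedent forces (r = F, s = T, q = F) or (r = F, s = T, q = T), and the consequent holds there. Either way the consequent holds.

Converse. This fails. Under r = T, s = F, q = F, the left side is false but the right side is true.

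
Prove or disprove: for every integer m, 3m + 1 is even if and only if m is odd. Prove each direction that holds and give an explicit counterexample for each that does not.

Both directions hold.

(→) Suppose 3m + 1 is even. Since 3 is odd, 3m and m have the same parity, so 3m + 1 ≡ m + 1 (mod 2). As 1 is odd, 3m + 1 is even exactly when m is odd. Thus m is odd.

(←) Conversely, suppose m is odd; write m = 2j + 1. Then 3m + 1 = 3·(2j + 1) + 1 = 2·3j + 4, which is even.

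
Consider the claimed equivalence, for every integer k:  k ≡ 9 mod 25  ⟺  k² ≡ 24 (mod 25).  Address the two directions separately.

(⇒) fails and (⇐) fails.

(⇒) This fails: take k = 9. Then 9 ≡ 9 (mod 25), but 9² = 81 ≡ 6 (mod 25), not 24.

(⇐) This fails: take k = 7. Then 7² = 49 ≡ 24 (mod 25), yet 7 ≡ 7 (mod 25), not 9.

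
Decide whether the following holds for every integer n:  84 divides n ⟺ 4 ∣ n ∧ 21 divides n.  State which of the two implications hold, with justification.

(←) Suppose 4 ∣ n and 21 ∣ n. Any common multiple of 4 and 21 is a multiple of their lcm; here gcd(4, 21) = 1, so lcm(4, 21) = 4·21 = 84, so 84 ∣ n.

(→) If 84 ∣ n, write n = 84q. Since 84 = 21·4, n = 4·(21q), so 4 ∣ n; and since 84 = 4·21, n = 21·(4q), so 21 ∣ n.

Both directions hold.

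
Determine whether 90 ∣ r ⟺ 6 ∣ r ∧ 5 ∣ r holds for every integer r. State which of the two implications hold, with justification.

Only the forward implication holds.

[⇐] This fails: take r = 30. Both 6 ∣ 30 and 5 ∣ 30, yet 30 is not a multiple of 90 (since 30 = 0·90 + 30), so 90 ∤ 30.

[⇒] If 90 ∣ r, write r = 90q. Since 90 = 15·6, r = 6·(15q), so 6 ∣ r; and since 90 = 18·5, r = 5·(18q), so 5 ∣ r.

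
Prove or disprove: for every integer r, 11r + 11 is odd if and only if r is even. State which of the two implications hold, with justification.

Forward direction. Suppose 11r + 11 is odd. Since 11 is odd, 11r and r have the same parity, so 11r + 11 ≡ r + 11 (mod 2). As 11 is odd, 11r + 11 is odd exactly when r is even. Thus r is even.

Converse. Suppose r is even; write r = 2j. Then 11r + 11 = 11·(2j) + 11 = 2·11j + 11, which is odd.

The biconditional holds.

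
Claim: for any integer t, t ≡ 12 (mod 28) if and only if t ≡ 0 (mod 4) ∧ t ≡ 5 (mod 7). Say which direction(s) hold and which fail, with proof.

(→) Suppose t ≡ 12 (mod 28); write t = 28j + 12. Since 4 ∣ 28, reducing mod 4 gives t ≡ 12 ≡ 0 (mod 4); since 7 ∣ 28, reducing mod 7 gives t ≡ 12 ≡ 5 (mod 7).

(←) Conversely, if t ≡ 0 (mod 4) and t ≡ 5 (mod 7), then by the Chinese remainder theorem t ≡ 12 (mod 28). This is exactly t ≡ 12 (mod 28).

The biconditional holds.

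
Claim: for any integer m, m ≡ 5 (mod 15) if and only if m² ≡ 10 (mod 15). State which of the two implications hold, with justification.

Only the forward implication holds.

(⟹) Suppose m ≡ 5 (mod 15). Write m = 15j + 5. Then (15j + 5)² = 225j² + 150j + 25 = 15(15j² + 10j + 1) + 10, so m² ≡ 10 (mod 15).

(⟸) This fails: take m = 10. Then 10² = 100 ≡ 10 (mod 15), yet 10 ≡ 10 (mod 15), not 5.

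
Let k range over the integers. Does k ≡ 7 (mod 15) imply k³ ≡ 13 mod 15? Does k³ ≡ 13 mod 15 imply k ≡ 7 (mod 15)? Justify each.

Both implications hold.

[⇒] Suppose k ≡ 7 (mod 15). Write k = 15j + 7. Then (15j + 7)³ = 3375j³ + 4725j² + 2205j + 343 = 15(225j³ + 315j² + 147j + 22) + 13, so k³ ≡ 13 (mod 15).

[⇐] Conversely, suppose k³ ≡ 13 (mod 15). The only residue r in {0, …, 14} with r³ ≡ 13 (mod 15) is r = 7, so k ≡ 7 (mod 15).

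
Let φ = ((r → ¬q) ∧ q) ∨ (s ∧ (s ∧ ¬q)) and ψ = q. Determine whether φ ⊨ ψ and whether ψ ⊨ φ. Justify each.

[⇒] This fails. Under q = F, r = F, s = T, the left side is true but the right side is false.

[⇐] This fails. Under q = T, r = T, s = F, the left side is false but the right side is true.

Neither implication holds.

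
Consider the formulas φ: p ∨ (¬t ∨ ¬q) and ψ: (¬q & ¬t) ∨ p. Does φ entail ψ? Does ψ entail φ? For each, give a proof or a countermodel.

Only the converse holds.

[⇐] Assume the antecedent. If p is true, p ∨ (¬t ∨ ¬q) reduces to true regardless of the other variables. If p is false, the antecedent forces (p = F, t = F, q = F), and p ∨ (¬t ∨ ¬q) holds there. Either way p ∨ (¬t ∨ ¬q) holds.

[⇒] This fails. Under p = F, t = T, q = F, the left side is true but the right side is false.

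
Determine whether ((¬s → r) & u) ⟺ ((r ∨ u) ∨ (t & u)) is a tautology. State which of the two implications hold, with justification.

(→) Assume the antecedent. If r is true, (r ∨ u) ∨ (t & u) reduces to true regardless of the other variables. If r is false, the antecedent forces (t = F, r = F, s = T, u = T) or (t = T, r = F, s = T, u = T), and (r ∨ u) ∨ (t & u) holds there. Either way (r ∨ u) ∨ (t & u) holds.

(←) This fails. Under t = F, r = T, s = F, u = F, the left side is false but the right side is true.

The forward direction holds; the converse fails.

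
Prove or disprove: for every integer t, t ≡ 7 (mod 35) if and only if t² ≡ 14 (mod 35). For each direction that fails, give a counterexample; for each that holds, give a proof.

(←) This fails: take t = 28. Then 28² = 784 ≡ 14 (mod 35), yet 28 ≡ 28 (mod 35), not 7.

(→) Suppose t ≡ 7 (mod 35). Write t = 35j + 7. Then (35j + 7)² = 1225j² + 490j + 49 = 35(35j² + 14j + 1) + 14, so t² ≡ 14 (mod 35).

Not equivalent: only (⇒) holds.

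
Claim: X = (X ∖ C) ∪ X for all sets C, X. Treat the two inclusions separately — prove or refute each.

The two sets are equal.

Forward inclusion. Let x ∈ X. Then either x ∈ X and x ∉ C; or x ∈ C ∩ X. In each case x ∈ (X ∖ C) ∪ X, so X ⊆ (X ∖ C) ∪ X.

Reverse inclusion. Let x ∈ (X ∖ C) ∪ X. Then either x ∈ X and x ∉ C; or x ∈ C ∩ X. In each case x ∈ X, so (X ∖ C) ∪ X ⊆ X.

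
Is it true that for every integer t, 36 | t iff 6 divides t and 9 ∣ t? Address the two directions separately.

(⇒) holds; (⇐) fails.

(⇒) If 36 ∣ t, write t = 36q. Since 36 = 6·6, t = 6·(6q), so 6 ∣ t; and since 36 = 4·9, t = 9·(4q), so 9 ∣ t.

(⇐) This fails: take t = 18. Both 6 ∣ 18 and 9 ∣ 18, yet 18 is not a multiple of 36 (since 18 = 0·36 + 18), so 36 ∤ 18.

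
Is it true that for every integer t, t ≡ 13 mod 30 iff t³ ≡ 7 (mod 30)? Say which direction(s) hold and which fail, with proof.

(⟹) Suppose t ≡ 13 mod 30. Write t = 30j + 13. Then (30j + 13)³ = 27000j³ + 35100j² + 15210j + 2197 = 30(900j³ + 1170j² + 507j + 73) + 7, so t³ ≡ 7 (mod 30).

(⟸) Conversely, suppose t³ ≡ 7 (mod 30). The only residue r in {0, …, 29} with r³ ≡ 7 (mod 30) is r = 13, so t ≡ 13 (mod 30).

Equivalent; both directions hold.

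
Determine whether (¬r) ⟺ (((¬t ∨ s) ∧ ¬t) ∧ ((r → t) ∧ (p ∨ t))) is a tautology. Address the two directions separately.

(→) This fails. Under p = F, t = F, s = F, r = F, the left side is true but the right side is false.

(←) Assume the antecedent. If p is true, the antecedent forces (p = T, t = F, s = F, r = F) or (p = T, t = F, s = T, r = F), and ¬r holds there. If p is false, the antecedent cannot hold. Either way ¬r holds.

Not equivalent: only (⇐) holds.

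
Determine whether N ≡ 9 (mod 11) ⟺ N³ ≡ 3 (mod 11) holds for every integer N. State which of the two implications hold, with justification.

Equivalent; both directions hold.

Forward direction. Suppose N ≡ 9 (mod 11). Write N = 11j + 9. Then (11j + 9)³ = 1331j³ + 3267j² + 2673j + 729 = 11(121j³ + 297j² + 243j + 66) + 3, so N³ ≡ 3 (mod 11).

Converse. For the converse, argue contrapositively. If N ≢ 9 (mod 11), then N is congruent to one of 0, 1, 2, 3, 4, 5, 6, 7, 8, 10 modulo 11, and these give N³ ≡ 0, 1, 8, 5, 9, 4, 7, 2, 6, 10 respectively — never 3.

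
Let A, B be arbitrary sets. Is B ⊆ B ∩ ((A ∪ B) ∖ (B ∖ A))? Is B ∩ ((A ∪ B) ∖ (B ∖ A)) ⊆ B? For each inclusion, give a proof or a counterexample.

(⊆) fails; (⊇) holds.

(⟹) This inclusion fails. Take A = ∅, B = {1}; then 1 ∈ B but 1 ∉ B ∩ ((A ∪ B) ∖ (B ∖ A)).

(⟸) Let x ∈ B ∩ ((A ∪ B) ∖ (B ∖ A)). Then x ∈ A ∩ B, from which x ∈ B.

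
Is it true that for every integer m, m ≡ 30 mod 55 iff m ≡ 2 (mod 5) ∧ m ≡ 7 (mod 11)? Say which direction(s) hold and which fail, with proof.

Neither implication holds.

(⇒) This fails: m = 30 gives 30 ≡ 30 (mod 55) but 30 ≡ 0 (mod 5), so the conjunction on the right does not hold.

(⇐) This fails: m = 7 satisfies both congruences on the right (7 ≡ 2 mod 5 and 7 ≡ 7 mod 11) yet 7 ≡ 7 (mod 55), not 30.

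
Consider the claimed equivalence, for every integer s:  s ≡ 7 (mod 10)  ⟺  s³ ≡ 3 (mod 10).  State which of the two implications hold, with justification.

The biconditional holds.

(⟹) Suppose s ≡ 7 (mod 10). Write s = 10j + 7. Then (10j + 7)³ = 1000j³ + 2100j² + 1470j + 343 = 10(100j³ + 210j² + 147j + 34) + 3, so s³ ≡ 3 (mod 10).

(⟸) Conversely, suppose s³ ≡ 3 (mod 10). The only residue r in {0, …, 9} with r³ ≡ 3 (mod 10) is r = 7, so s ≡ 7 (mod 10).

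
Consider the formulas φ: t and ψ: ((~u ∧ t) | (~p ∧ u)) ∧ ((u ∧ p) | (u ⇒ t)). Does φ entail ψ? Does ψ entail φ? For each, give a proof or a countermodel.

(→) This fails. Under t = T, u = T, p = T, the left side is true but the right side is false.

(←) Assume the antecedent. If t is true, t reduces to true regardless of the other variables. If t is false, the antecedent cannot hold. Either way t holds.

(⇒) fails; (⇐) holds.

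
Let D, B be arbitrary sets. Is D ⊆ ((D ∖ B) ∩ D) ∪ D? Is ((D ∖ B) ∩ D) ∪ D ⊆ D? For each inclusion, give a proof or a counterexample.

Both inclusions hold; the sets are equal.

(⟹) Let x ∈ D. Then either x ∈ D and x ∉ B; or x ∈ D ∩ B. In each case x ∈ ((D ∖ B) ∩ D) ∪ D, so D ⊆ ((D ∖ B) ∩ D) ∪ D.

(⟸) Let x ∈ ((D ∖ B) ∩ D) ∪ D. Then either x ∈ D and x ∉ B; or x ∈ D ∩ B. In each case x ∈ D, so ((D ∖ B) ∩ D) ∪ D ⊆ D.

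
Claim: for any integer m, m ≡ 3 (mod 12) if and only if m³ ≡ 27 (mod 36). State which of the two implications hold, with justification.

Both directions hold.

(⟹) Suppose m ≡ 3 (mod 12). Working modulo 36, m ∈ {3, 15, 27}; for each such r, r³ ≡ 27 (mod 36).

(⟸) Conversely, the residues r modulo 36 with r³ ≡ 27 (mod 36) are exactly {3, 15, 27}, and each is ≡ 3 (mod 12).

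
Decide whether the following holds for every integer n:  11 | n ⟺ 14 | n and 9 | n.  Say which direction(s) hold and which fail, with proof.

(⇒) This fails: take n = 11. Certainly 11 ∣ 11, but 14 ∤ 11.

(⇐) This fails: take n = 126. Both 14 ∣ 126 and 9 ∣ 126, yet 126 is not a multiple of 11 (since 126 = 11·11 + 5), so 11 ∤ 126.

(⇒) fails and (⇐) fails.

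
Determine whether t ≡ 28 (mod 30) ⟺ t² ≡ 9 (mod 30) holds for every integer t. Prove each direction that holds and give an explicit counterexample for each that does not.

Both directions fail.

[⇒] This fails: take t = 28. Then 28 ≡ 28 (mod 30), but 28² = 784 ≡ 4 (mod 30), not 9.

[⇐] This fails: take t = 3. Then 3² = 9 ≡ 9 (mod 30), yet 3 ≡ 3 (mod 30), not 28.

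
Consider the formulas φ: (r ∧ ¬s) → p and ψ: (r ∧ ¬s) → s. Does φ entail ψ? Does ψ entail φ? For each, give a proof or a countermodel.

Not equivalent: only (⇐) holds.

(←) Assume the antecedent. If s is true, (r ∧ ¬s) → p reduces to true regardless of the other variables. If s is false, the antecedent forces (s = F, p = F, r = F) or (s = F, p = T, r = F), and (r ∧ ¬s) → p holds there. Either way (r ∧ ¬s) → p holds.

(→) This fails. Under s = F, p = T, r = T, the left side is true but the right side is false.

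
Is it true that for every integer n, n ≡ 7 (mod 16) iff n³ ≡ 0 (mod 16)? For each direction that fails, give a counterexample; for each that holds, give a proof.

Forward direction. This fails: take n = 7. Then 7 ≡ 7 (mod 16), but 7³ = 343 ≡ 7 (mod 16), not 0.

Converse. This fails: take n = 0. Then 0³ = 0 ≡ 0 (mod 16), yet 0 ≡ 0 (mod 16), not 7.

Both directions fail.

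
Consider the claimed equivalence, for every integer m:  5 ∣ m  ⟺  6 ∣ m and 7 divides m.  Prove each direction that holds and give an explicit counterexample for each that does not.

(⇒) fails and (⇐) fails.

[⇒] This fails: take m = 5. Certainly 5 ∣ 5, but 6 ∤ 5.

[⇐] This fails: take m = 42. Both 6 ∣ 42 and 7 ∣ 42, yet 42 is not a multiple of 5 (since 42 = 8·5 + 2), so 5 ∤ 42.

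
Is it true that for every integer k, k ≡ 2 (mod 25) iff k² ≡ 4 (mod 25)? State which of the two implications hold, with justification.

Forward direction. Suppose k ≡ 2 (mod 25). Write k = 25j + 2. Then (25j + 2)² = 625j² + 100j + 4 = 25(25j² + 4j) + 4, so k² ≡ 4 (mod 25).

Converse. This fails: take k = 23. Then 23² = 529 ≡ 4 (mod 25), yet 23 ≡ 23 (mod 25), not 2.

Not equivalent: only (⇒) holds.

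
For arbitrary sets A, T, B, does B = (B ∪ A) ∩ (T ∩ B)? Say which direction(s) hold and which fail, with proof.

(⊆) This inclusion fails. Take A = ∅, T = ∅, B = {1}; then 1 ∈ B but 1 ∉ (B ∪ A) ∩ (T ∩ B).

(⊇) Let x ∈ (B ∪ A) ∩ (T ∩ B). Then either x ∈ T ∩ B and x ∉ A; or x ∈ A ∩ T ∩ B. In each case x ∈ B, so (B ∪ A) ∩ (T ∩ B) ⊆ B.

The sets are not equal: only the reverse inclusion holds.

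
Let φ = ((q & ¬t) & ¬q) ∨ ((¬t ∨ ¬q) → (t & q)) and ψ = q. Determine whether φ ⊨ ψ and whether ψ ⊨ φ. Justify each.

Only the forward direction holds.

(→) Assume the antecedent. If t is true, the antecedent forces (t = T, q = T), and q holds there. If t is false, the antecedent cannot hold. Either way q holds.

(←) This fails. Under t = F, q = T, the left side is false but the right side is true.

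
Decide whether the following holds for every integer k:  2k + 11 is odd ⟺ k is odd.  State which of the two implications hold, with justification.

Not equivalent: only (⇐) holds.

Forward direction. This fails: take k = 6. Then 2k + 11 = 23, which is odd, yet k = 6 is even, not odd.

Converse. Suppose k is odd. Since 2 is even, 2k is even for every k, so 2k + 11 has the same parity as 11, which is odd. Hence 2k + 11 is odd.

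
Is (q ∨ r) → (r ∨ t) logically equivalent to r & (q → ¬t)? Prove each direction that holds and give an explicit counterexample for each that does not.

Not equivalent: only (⇐) holds.

[⇒] This fails. Under q = F, r = F, t = F, the left side is true but the right side is false.

[⇐] Assume the antecedent. If q is true, the antecedent forces (q = T, r = T, t = F), and (q ∨ r) → (r ∨ t) holds there. If q is false, (q ∨ r) → (r ∨ t) reduces to true regardless of the other variables. Either way (q ∨ r) → (r ∨ t) holds.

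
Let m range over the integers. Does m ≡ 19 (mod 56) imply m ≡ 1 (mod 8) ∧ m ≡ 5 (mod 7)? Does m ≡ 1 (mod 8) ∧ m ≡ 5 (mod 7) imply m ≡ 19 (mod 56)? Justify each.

Neither implication holds.

(⇒) This fails: m = 19 gives 19 ≡ 19 (mod 56) but 19 ≡ 3 (mod 8), so the conjunction on the right does not hold.

(⇐) This fails: m = 33 satisfies both congruences on the right (33 ≡ 1 mod 8 and 33 ≡ 5 mod 7) yet 33 ≡ 33 (mod 56), not 19.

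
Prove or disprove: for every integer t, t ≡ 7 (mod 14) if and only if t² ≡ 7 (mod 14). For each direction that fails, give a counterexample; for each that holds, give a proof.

The biconditional holds.

[⇒] Suppose t ≡ 7 (mod 14). Write t = 14j + 7. Then (14j + 7)² = 196j² + 196j + 49 = 14(14j² + 14j + 3) + 7, so t² ≡ 7 (mod 14).

[⇐] Conversely, suppose t² ≡ 7 (mod 14). The only residue r in {0, …, 13} with r² ≡ 7 (mod 14) is r = 7, so t ≡ 7 (mod 14).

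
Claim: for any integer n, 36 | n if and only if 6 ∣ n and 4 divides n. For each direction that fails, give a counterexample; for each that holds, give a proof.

Not equivalent: only (⇒) holds.

(→) If 36 ∣ n, write n = 36q. Since 36 = 6·6, n = 6·(6q), so 6 ∣ n; and since 36 = 9·4, n = 4·(9q), so 4 ∣ n.

(←) This fails: take n = 12. Both 6 ∣ 12 and 4 ∣ 12, yet 12 is not a multiple of 36 (since 12 = 0·36 + 12), so 36 ∤ 12.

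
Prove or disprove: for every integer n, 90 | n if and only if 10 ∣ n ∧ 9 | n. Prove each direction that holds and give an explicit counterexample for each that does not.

The biconditional holds.

Converse. Suppose 10 ∣ n and 9 ∣ n. Any common multiple of 10 and 9 is a multiple of their lcm; here gcd(10, 9) = 1, so lcm(10, 9) = 10·9 = 90, so 90 ∣ n.

Forward direction. If 90 ∣ n, write n = 90q. Since 90 = 9·10, n = 10·(9q), so 10 ∣ n; and since 90 = 10·9, n = 9·(10q), so 9 ∣ n.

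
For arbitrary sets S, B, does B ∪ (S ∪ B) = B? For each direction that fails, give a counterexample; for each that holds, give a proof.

The sets are not equal: only the reverse inclusion holds.

(⊆) This inclusion fails. Take S = {1}, B = ∅; then 1 ∈ B ∪ (S ∪ B) but 1 ∉ B.

(⊇) Let x ∈ B. Then either x ∈ B and x ∉ S; or x ∈ S ∩ B. In each case x ∈ B ∪ (S ∪ B), so B ⊆ B ∪ (S ∪ B).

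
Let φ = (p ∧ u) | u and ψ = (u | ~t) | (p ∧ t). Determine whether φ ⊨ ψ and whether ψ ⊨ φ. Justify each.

Only the forward direction holds.

(⇒) Assume the antecedent. If p is true, (u | ~t) | (p ∧ t) reduces to true regardless of the other variables. If p is false, the antecedent forces (p = F, t = F, u = T) or (p = F, t = T, u = T), and (u | ~t) | (p ∧ t) holds there. Either way (u | ~t) | (p ∧ t) holds.

(⇐) This fails. Under p = F, t = F, u = F, the left side is false but the right side is true.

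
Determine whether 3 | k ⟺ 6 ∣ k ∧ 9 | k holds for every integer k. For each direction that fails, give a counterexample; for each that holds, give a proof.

Not equivalent: only (⇐) holds.

(⇒) This fails: take k = 3. Certainly 3 ∣ 3, but 6 ∤ 3.

(⇐) Suppose 6 ∣ k and 9 ∣ k. Any common multiple of 6 and 9 is a multiple of their lcm; here lcm(6, 9) = 6·9/gcd(6, 9) = 54/3 = 18, so 18 ∣ k. Since 3 ∣ 18, it follows that 3 ∣ k.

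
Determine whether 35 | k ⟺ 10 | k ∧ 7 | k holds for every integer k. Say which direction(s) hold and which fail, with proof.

(⇒) fails; (⇐) holds.

(→) This fails: take k = 35. Certainly 35 ∣ 35, but 10 ∤ 35.

(←) Suppose 10 ∣ k and 7 ∣ k. Any common multiple of 10 and 7 is a multiple of their lcm; here gcd(10, 7) = 1, so lcm(10, 7) = 10·7 = 70, so 70 ∣ k. Since 35 ∣ 70, it follows that 35 ∣ k.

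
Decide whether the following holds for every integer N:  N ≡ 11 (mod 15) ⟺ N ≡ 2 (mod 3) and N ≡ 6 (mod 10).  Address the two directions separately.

Not equivalent: only (⇐) holds.

(⟸) If N ≡ 2 (mod 3) and N ≡ 6 (mod 10), then by the Chinese remainder theorem N ≡ 26 (mod 30). Since 26 ≡ 11 (mod 15) and 15 ∣ 30, we get N ≡ 11 (mod 15).

(⟹) This fails: N = 11 gives 11 ≡ 11 (mod 15) but 11 ≡ 1 (mod 10), so the conjunction on the right does not hold.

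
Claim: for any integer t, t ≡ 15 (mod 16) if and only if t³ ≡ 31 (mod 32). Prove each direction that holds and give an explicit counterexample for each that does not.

Not equivalent: only (⇐) holds.

(→) This fails: take t = 15. Then 15 ≡ 15 (mod 16), but 15³ = 3375 ≡ 15 (mod 32), not 31.

(←) Conversely, the residues r modulo 32 with r³ ≡ 31 (mod 32) are exactly {31}, and each is ≡ 15 (mod 16).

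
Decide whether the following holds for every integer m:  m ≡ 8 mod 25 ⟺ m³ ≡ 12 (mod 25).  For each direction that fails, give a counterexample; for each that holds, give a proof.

[⇒] Suppose m ≡ 8 mod 25. Write m = 25j + 8. Then (25j + 8)³ = 15625j³ + 15000j² + 4800j + 512 = 25(625j³ + 600j² + 192j + 20) + 12, so m³ ≡ 12 (mod 25).

[⇐] Conversely, suppose m³ ≡ 12 (mod 25). The only residue r in {0, …, 24} with r³ ≡ 12 (mod 25) is r = 8, so m ≡ 8 (mod 25).

The biconditional holds.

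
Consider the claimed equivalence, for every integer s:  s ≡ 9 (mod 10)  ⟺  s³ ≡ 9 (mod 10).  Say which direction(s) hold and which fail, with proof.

Forward direction. Suppose s ≡ 9 (mod 10). Write s = 10j + 9. Then (10j + 9)³ = 1000j³ + 2700j² + 2430j + 729 = 10(100j³ + 270j² + 243j + 72) + 9, so s³ ≡ 9 (mod 10).

Converse. For the converse, argue contrapositively. If s ≢ 9 (mod 10), then s is congruent to one of 0, 1, 2, 3, 4, 5, 6, 7, 8 modulo 10, and these give s³ ≡ 0, 1, 8, 7, 4, 5, 6, 3, 2 respectively — never 9.

Both implications hold.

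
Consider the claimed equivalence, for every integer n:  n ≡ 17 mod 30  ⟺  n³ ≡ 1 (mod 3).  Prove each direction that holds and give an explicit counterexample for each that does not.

Neither direction holds.

Forward direction. This fails: take n = 17. Then 17 ≡ 17 (mod 30), but 17³ = 4913 ≡ 2 (mod 3), not 1.

Converse. This fails: take n = 1. Then 1³ = 1 ≡ 1 (mod 3), yet 1 ≡ 1 (mod 30), not 17.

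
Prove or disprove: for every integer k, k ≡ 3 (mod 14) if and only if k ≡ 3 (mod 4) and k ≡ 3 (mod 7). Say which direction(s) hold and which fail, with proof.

(→) This fails: k = 17 gives 17 ≡ 3 (mod 14) but 17 ≡ 1 (mod 4), so the conjunction on the right does not hold.

(←) Conversely, if k ≡ 3 (mod 4) and k ≡ 3 (mod 7), then by the Chinese remainder theorem k ≡ 3 (mod 28). Since 3 ≡ 3 (mod 14) and 14 ∣ 28, we get k ≡ 3 (mod 14).

Not equivalent: only (⇐) holds.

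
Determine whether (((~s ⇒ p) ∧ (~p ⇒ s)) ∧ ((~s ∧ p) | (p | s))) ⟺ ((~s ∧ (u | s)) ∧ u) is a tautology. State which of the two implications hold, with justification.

(⇒) fails and (⇐) fails.

(⟹) This fails. Under s = T, p = F, u = F, the left side is true but the right side is false.

(⟸) This fails. Under s = F, p = F, u = T, the left side is false but the right side is true.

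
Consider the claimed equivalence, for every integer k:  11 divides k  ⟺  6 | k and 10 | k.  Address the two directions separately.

Forward direction. This fails: take k = 11. Certainly 11 ∣ 11, but 6 ∤ 11.

Converse. This fails: take k = 30. Both 6 ∣ 30 and 10 ∣ 30, yet 30 is not a multiple of 11 (since 30 = 2·11 + 8), so 11 ∤ 30.

Neither direction holds.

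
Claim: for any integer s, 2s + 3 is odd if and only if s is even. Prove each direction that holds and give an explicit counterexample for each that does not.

(⇒) This fails: take s = 3. Then 2s + 3 = 9, which is odd, yet s = 3 is odd, not even.

(⇐) Suppose s is even. Since 2 is even, 2s is even for every s, so 2s + 3 has the same parity as 3, which is odd. Hence 2s + 3 is odd.

Only the converse holds.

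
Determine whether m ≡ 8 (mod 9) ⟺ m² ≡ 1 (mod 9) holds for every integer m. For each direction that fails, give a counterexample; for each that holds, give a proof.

Not equivalent: only (⇒) holds.

Forward direction. Suppose m ≡ 8 (mod 9). Write m = 9j + 8. Then (9j + 8)² = 81j² + 144j + 64 = 9(9j² + 16j + 7) + 1, so m² ≡ 1 (mod 9).

Converse. This fails: take m = 1. Then 1² = 1 ≡ 1 (mod 9), yet 1 ≡ 1 (mod 9), not 8.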